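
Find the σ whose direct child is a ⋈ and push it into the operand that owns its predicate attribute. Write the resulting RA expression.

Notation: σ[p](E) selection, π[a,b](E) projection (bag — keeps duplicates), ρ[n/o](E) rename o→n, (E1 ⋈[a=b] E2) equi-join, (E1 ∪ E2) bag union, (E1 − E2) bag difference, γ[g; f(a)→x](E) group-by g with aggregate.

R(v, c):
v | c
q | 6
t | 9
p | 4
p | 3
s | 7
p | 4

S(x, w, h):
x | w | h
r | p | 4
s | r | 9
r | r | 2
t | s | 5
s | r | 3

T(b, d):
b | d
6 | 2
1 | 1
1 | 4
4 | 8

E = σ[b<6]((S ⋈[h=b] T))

σ filters on b, owned by the right side.
E' = (S ⋈[h=b] σ[b<6](T))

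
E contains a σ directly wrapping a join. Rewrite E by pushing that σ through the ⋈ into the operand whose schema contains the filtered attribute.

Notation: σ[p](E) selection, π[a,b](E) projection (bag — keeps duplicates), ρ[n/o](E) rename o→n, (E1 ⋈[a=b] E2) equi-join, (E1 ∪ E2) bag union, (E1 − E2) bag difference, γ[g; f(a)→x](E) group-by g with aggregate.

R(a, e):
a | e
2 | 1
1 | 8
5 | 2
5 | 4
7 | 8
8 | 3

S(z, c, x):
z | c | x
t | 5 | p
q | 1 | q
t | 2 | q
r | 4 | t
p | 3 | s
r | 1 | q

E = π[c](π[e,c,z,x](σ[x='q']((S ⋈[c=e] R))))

σ filters on x, owned by the left side.
E' = π[c](π[e,c,z,x]((σ[x='q'](S) ⋈[c=e] R)))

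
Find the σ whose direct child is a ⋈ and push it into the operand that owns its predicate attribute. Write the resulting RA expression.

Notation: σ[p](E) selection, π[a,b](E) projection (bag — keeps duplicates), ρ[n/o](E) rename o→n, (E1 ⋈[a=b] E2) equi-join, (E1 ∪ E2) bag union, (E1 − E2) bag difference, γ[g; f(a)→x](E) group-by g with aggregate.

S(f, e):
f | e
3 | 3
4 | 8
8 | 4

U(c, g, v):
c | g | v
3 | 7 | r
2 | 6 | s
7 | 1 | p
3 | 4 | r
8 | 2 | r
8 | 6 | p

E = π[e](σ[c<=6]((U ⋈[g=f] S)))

σ filters on c, owned by the left side.
E' = π[e]((σ[c<=6](U) ⋈[g=f] S))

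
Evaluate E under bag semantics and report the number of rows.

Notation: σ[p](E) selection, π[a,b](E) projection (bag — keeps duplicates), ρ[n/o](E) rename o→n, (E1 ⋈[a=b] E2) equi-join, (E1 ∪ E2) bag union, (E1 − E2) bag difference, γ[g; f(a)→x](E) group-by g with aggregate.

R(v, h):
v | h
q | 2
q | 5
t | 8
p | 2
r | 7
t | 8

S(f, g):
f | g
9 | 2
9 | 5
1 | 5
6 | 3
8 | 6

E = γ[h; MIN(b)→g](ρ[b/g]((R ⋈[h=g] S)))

Row counts bottom-up:
  R → 6
  S → 5
  (R ⋈[h=g] S) → 4
  ρ[b/g]((R ⋈[h=g] S)) → 4
  γ[h; MIN(b)→g](ρ[b/g]((R ⋈[h=g] S))) → 2

|E| = 2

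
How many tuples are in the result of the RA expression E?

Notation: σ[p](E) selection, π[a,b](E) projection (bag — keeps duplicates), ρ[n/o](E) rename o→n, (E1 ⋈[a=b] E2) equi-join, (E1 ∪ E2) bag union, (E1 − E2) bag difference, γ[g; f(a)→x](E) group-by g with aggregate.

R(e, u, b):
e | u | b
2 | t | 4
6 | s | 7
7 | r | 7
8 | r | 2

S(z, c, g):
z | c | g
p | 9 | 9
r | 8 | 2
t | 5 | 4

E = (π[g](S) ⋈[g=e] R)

Subexpression sizes:
  S → 3
  π[g](S) → 3
  R → 4
  (π[g](S) ⋈[g=e] R) → 1

|E| = 1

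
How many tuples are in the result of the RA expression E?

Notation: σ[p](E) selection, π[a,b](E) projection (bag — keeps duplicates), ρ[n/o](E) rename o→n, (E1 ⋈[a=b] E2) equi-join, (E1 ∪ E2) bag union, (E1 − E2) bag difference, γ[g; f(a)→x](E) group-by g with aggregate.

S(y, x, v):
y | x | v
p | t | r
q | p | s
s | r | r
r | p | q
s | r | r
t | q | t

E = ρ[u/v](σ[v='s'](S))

Subexpression sizes:
  S → 6
  σ[v='s'](S) → 1
  ρ[u/v](σ[v='s'](S)) → 1

|E| = 1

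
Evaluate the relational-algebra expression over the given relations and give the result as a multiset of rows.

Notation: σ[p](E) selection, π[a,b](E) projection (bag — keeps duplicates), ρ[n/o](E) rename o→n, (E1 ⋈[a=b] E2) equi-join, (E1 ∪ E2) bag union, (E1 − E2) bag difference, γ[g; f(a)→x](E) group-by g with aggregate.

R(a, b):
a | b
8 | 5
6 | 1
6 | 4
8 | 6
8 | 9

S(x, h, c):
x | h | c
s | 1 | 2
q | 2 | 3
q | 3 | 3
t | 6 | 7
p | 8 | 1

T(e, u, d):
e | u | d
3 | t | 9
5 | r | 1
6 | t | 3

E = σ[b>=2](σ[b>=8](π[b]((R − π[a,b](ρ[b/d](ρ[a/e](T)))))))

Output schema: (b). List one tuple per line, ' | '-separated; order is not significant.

Stepwise |·|:
  R → 5
  T → 3
  ρ[a/e](T) → 3
  ρ[b/d](ρ[a/e](T)) → 3
  π[a,b](ρ[b/d](ρ[a/e](T))) → 3
  (R − π[a,b](ρ[b/d](ρ[a/e](T)))) → 5
  π[b]((R − π[a,b](ρ[b/d](ρ[a/e](T))))) → 5
  σ[b>=8](π[b]((R − π[a,b](ρ[b/d](ρ[a/e](T)))))) → 1
  σ[b>=2](σ[b>=8](π[b]((R − π[a,b](ρ[b/d](ρ[a/e](T))))))) → 1

== RESULT ==
b
9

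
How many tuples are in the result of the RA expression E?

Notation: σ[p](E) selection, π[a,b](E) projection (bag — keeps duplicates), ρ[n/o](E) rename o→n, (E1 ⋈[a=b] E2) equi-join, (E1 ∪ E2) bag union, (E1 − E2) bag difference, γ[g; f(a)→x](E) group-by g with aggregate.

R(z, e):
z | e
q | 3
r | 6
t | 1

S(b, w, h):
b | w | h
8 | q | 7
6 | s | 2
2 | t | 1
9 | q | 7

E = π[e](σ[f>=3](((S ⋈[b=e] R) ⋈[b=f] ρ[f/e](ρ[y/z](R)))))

Stepwise |·|:
  S → 4
  R → 3
  (S ⋈[b=e] R) → 1
  R → 3
  ρ[y/z](R) → 3
  ρ[f/e](ρ[y/z](R)) → 3
  ((S ⋈[b=e] R) ⋈[b=f] ρ[f/e](ρ[y/z](R))) → 1
  σ[f>=3](((S ⋈[b=e] R) ⋈[b=f] ρ[f/e](ρ[y/z](R)))) → 1
  π[e](σ[f>=3](((S ⋈[b=e] R) ⋈[b=f] ρ[f/e](ρ[y/z](R))))) → 1

|E| = 1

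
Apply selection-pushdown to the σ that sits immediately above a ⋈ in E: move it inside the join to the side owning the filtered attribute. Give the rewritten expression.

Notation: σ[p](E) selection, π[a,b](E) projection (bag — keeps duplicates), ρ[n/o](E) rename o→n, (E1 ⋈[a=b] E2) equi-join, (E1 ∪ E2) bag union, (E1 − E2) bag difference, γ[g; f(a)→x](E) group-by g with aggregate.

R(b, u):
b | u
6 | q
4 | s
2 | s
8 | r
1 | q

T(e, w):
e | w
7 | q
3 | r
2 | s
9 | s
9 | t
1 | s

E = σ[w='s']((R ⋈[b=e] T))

σ filters on w, owned by the right side.
E' = (R ⋈[b=e] σ[w='s'](T))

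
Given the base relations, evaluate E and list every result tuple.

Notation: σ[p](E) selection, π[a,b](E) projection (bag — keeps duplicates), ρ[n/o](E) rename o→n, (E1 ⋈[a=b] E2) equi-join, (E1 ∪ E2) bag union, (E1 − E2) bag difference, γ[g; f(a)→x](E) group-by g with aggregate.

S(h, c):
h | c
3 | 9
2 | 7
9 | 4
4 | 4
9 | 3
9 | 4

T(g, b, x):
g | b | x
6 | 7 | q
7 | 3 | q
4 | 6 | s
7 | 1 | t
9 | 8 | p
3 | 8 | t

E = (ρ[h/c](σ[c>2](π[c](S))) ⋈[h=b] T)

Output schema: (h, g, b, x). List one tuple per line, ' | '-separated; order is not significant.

Per-node cardinality:
  S → 6
  π[c](S) → 6
  σ[c>2](π[c](S)) → 6
  ρ[h/c](σ[c>2](π[c](S))) → 6
  T → 6
  (ρ[h/c](σ[c>2](π[c](S))) ⋈[h=b] T) → 2

== RESULT ==
h | g | b | x
3 | 7 | 3 | q
7 | 6 | 7 | q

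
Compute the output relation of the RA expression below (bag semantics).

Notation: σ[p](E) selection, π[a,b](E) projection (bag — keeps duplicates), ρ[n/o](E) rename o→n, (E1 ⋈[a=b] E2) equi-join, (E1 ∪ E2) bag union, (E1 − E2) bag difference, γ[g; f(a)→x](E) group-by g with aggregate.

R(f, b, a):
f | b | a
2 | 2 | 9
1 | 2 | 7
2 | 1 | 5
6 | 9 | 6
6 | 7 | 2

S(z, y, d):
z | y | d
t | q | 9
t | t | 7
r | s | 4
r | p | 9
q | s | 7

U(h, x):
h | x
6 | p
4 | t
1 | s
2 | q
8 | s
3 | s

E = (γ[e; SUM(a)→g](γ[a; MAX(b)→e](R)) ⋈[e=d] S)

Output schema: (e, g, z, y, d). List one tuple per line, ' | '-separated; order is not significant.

Row counts bottom-up:
  R → 5
  γ[a; MAX(b)→e](R) → 5
  γ[e; SUM(a)→g](γ[a; MAX(b)→e](R)) → 4
  S → 5
  (γ[e; SUM(a)→g](γ[a; MAX(b)→e](R)) ⋈[e=d] S) → 4

== RESULT ==
e | g | z | y | d
7 | 2 | q | s | 7
7 | 2 | t | t | 7
9 | 6 | r | p | 9
9 | 6 | t | q | 9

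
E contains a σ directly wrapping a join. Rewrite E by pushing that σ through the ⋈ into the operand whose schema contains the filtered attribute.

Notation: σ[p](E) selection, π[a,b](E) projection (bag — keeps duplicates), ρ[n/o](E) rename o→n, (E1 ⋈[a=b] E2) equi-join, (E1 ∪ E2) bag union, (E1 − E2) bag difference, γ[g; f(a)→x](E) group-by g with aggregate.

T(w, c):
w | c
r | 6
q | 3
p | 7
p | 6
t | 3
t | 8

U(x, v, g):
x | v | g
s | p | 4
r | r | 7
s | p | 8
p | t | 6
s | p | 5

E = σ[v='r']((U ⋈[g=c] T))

σ filters on v, owned by the left side.
E' = (σ[v='r'](U) ⋈[g=c] T)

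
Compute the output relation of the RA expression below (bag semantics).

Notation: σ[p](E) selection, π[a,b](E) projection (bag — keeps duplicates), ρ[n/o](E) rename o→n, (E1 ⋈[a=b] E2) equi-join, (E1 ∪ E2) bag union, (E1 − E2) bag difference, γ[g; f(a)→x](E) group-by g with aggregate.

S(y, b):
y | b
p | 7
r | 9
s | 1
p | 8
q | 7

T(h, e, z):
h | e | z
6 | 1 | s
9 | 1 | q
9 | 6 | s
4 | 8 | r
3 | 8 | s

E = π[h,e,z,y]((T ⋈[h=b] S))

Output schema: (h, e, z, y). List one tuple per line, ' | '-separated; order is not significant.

Subexpression sizes:
  T → 5
  S → 5
  (T ⋈[h=b] S) → 2
  π[h,e,z,y]((T ⋈[h=b] S)) → 2

== RESULT ==
h | e | z | y
9 | 1 | q | r
9 | 6 | s | r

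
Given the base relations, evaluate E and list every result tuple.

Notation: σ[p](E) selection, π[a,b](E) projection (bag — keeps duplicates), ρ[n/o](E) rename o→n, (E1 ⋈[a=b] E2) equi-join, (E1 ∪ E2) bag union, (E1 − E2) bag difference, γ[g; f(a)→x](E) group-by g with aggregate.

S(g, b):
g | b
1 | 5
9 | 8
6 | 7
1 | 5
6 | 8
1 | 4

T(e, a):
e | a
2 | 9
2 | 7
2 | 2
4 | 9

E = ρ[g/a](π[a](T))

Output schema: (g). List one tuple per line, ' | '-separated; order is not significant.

Per-node cardinality:
  T → 4
  π[a](T) → 4
  ρ[g/a](π[a](T)) → 4

== RESULT ==
g
2
7
9
9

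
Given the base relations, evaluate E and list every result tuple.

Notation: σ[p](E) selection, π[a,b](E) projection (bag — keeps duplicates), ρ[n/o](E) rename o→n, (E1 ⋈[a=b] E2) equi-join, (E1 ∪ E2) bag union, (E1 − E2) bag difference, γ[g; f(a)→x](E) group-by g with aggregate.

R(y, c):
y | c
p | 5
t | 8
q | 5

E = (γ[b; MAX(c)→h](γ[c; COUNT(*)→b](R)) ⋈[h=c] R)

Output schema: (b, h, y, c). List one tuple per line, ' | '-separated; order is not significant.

Subexpression sizes:
  R → 3
  γ[c; COUNT(*)→b](R) → 2
  γ[b; MAX(c)→h](γ[c; COUNT(*)→b](R)) → 2
  R → 3
  (γ[b; MAX(c)→h](γ[c; COUNT(*)→b](R)) ⋈[h=c] R) → 3

== RESULT ==
b | h | y | c
1 | 8 | t | 8
2 | 5 | p | 5
2 | 5 | q | 5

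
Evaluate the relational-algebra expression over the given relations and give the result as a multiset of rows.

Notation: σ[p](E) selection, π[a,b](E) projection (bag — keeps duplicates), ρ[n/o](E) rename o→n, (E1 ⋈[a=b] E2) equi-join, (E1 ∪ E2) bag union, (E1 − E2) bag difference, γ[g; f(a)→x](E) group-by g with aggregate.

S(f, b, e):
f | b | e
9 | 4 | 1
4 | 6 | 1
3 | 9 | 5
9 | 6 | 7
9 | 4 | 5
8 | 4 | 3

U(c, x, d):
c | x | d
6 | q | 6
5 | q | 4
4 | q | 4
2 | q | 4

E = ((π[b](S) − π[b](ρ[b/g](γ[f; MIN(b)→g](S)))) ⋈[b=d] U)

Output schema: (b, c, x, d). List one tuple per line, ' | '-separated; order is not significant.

Stepwise |·|:
  S → 6
  π[b](S) → 6
  S → 6
  γ[f; MIN(b)→g](S) → 4
  ρ[b/g](γ[f; MIN(b)→g](S)) → 4
  π[b](ρ[b/g](γ[f; MIN(b)→g](S))) → 4
  (π[b](S) − π[b](ρ[b/g](γ[f; MIN(b)→g](S)))) → 2
  U → 4
  ((π[b](S) − π[b](ρ[b/g](γ[f; MIN(b)→g](S)))) ⋈[b=d] U) → 4

== RESULT ==
b | c | x | d
4 | 2 | q | 4
4 | 4 | q | 4
4 | 5 | q | 4
6 | 6 | q | 6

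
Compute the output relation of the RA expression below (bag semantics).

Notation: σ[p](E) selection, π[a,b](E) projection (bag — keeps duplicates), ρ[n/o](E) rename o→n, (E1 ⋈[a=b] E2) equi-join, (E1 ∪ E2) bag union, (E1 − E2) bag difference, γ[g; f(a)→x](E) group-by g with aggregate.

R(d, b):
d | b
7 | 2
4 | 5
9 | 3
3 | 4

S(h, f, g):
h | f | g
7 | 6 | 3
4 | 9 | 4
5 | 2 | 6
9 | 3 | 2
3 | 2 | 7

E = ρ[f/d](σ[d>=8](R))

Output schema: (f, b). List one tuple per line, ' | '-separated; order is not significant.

Row counts bottom-up:
  R → 4
  σ[d>=8](R) → 1
  ρ[f/d](σ[d>=8](R)) → 1

== RESULT ==
f | b
9 | 3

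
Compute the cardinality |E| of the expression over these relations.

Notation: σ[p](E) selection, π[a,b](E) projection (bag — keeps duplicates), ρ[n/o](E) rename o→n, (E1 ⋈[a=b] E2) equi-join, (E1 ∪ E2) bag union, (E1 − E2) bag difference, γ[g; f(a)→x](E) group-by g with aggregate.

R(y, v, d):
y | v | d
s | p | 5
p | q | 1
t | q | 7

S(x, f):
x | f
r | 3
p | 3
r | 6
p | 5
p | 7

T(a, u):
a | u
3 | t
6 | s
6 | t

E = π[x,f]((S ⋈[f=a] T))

Per-node cardinality:
  S → 5
  T → 3
  (S ⋈[f=a] T) → 4
  π[x,f]((S ⋈[f=a] T)) → 4

|E| = 4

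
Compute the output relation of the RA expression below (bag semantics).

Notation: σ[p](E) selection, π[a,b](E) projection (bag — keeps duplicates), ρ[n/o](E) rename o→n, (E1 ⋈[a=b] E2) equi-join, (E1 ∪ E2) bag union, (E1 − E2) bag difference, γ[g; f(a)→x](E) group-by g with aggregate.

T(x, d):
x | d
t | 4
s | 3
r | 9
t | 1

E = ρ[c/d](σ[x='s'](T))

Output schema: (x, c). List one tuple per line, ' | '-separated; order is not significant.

Subexpression sizes:
  T → 4
  σ[x='s'](T) → 1
  ρ[c/d](σ[x='s'](T)) → 1

== RESULT ==
x | c
s | 3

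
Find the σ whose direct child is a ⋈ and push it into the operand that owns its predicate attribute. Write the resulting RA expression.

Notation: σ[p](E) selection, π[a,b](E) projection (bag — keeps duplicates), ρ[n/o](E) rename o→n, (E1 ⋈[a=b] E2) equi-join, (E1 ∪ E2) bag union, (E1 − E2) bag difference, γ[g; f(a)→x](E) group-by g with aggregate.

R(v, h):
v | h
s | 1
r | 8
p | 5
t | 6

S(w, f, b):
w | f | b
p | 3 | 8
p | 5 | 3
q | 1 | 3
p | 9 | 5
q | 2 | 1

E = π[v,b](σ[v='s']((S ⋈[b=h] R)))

σ filters on v, owned by the right side.
E' = π[v,b]((S ⋈[b=h] σ[v='s'](R)))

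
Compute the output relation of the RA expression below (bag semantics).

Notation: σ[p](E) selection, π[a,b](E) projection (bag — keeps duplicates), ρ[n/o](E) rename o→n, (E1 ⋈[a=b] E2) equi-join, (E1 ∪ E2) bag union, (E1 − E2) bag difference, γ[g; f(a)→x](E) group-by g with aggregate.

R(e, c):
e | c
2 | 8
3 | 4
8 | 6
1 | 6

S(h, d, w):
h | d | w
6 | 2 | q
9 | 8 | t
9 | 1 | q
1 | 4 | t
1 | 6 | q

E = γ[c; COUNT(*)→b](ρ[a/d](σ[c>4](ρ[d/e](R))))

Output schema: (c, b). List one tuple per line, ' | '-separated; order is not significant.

Stepwise |·|:
  R → 4
  ρ[d/e](R) → 4
  σ[c>4](ρ[d/e](R)) → 3
  ρ[a/d](σ[c>4](ρ[d/e](R))) → 3
  γ[c; COUNT(*)→b](ρ[a/d](σ[c>4](ρ[d/e](R)))) → 2

== RESULT ==
c | b
6 | 2
8 | 1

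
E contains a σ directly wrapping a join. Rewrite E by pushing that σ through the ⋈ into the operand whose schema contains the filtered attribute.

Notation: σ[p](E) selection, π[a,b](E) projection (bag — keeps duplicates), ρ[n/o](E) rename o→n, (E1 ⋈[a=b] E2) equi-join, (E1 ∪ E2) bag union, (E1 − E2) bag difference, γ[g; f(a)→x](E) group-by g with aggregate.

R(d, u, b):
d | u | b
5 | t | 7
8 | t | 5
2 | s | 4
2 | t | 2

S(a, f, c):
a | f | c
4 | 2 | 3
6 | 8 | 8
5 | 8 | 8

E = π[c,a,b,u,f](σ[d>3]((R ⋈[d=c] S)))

σ filters on d, owned by the left side.
E' = π[c,a,b,u,f]((σ[d>3](R) ⋈[d=c] S))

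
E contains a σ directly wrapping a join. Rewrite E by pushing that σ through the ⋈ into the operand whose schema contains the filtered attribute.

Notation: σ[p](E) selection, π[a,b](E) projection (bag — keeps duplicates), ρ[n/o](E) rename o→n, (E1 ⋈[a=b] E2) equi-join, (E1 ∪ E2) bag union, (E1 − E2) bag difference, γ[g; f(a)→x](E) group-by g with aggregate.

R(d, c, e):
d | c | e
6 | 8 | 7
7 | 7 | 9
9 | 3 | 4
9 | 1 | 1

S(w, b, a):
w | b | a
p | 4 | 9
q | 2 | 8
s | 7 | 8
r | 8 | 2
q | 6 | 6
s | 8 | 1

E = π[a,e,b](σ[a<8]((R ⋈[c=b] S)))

σ filters on a, owned by the right side.
E' = π[a,e,b]((R ⋈[c=b] σ[a<8](S)))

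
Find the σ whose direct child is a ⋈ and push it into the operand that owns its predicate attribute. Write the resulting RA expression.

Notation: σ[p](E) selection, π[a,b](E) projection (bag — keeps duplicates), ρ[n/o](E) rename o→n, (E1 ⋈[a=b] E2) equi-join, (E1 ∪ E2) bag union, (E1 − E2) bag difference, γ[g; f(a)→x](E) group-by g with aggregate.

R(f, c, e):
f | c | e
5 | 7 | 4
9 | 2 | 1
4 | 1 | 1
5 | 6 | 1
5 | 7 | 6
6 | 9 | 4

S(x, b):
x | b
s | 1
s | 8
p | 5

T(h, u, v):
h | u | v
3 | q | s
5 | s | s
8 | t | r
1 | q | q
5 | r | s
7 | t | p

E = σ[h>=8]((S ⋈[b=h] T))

σ filters on h, owned by the right side.
E' = (S ⋈[b=h] σ[h>=8](T))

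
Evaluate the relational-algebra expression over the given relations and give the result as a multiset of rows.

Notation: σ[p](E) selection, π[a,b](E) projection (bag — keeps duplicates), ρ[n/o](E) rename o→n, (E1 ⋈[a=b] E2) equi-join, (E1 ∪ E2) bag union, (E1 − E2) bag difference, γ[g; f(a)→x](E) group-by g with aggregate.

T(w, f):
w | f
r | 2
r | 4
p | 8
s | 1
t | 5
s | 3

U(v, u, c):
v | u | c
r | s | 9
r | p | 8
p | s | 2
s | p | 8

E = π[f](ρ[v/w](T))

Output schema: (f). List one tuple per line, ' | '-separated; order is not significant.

Subexpression sizes:
  T → 6
  ρ[v/w](T) → 6
  π[f](ρ[v/w](T)) → 6

== RESULT ==
f
1
2
3
4
5
8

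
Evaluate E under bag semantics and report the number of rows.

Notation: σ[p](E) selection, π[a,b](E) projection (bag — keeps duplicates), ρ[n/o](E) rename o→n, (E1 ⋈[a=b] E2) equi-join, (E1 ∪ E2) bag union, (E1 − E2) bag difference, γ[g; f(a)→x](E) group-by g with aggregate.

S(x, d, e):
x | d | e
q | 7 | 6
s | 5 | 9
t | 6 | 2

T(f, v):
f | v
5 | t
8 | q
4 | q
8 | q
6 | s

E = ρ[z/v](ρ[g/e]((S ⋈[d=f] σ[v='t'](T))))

Per-node cardinality:
  S → 3
  T → 5
  σ[v='t'](T) → 1
  (S ⋈[d=f] σ[v='t'](T)) → 1
  ρ[g/e]((S ⋈[d=f] σ[v='t'](T))) → 1
  ρ[z/v](ρ[g/e]((S ⋈[d=f] σ[v='t'](T)))) → 1

|E| = 1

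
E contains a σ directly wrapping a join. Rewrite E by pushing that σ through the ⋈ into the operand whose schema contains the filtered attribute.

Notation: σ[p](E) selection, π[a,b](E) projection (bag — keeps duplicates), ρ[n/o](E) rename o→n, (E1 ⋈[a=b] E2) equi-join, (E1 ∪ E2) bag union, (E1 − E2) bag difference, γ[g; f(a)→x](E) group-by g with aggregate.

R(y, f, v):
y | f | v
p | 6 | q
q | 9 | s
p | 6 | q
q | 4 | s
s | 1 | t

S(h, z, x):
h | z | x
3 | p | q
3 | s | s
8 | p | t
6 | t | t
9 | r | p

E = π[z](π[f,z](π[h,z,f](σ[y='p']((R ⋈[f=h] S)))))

σ filters on y, owned by the left side.
E' = π[z](π[f,z](π[h,z,f]((σ[y='p'](R) ⋈[f=h] S))))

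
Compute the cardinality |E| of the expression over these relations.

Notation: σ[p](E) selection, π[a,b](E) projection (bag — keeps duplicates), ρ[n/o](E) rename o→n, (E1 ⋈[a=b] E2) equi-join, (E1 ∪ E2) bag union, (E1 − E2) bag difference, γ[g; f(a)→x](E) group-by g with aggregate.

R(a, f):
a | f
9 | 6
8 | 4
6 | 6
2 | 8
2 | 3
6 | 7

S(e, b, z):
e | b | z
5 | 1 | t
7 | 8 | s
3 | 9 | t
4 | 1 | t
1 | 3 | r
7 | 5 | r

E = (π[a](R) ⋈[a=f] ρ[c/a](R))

Stepwise |·|:
  R → 6
  π[a](R) → 6
  R → 6
  ρ[c/a](R) → 6
  (π[a](R) ⋈[a=f] ρ[c/a](R)) → 5

|E| = 5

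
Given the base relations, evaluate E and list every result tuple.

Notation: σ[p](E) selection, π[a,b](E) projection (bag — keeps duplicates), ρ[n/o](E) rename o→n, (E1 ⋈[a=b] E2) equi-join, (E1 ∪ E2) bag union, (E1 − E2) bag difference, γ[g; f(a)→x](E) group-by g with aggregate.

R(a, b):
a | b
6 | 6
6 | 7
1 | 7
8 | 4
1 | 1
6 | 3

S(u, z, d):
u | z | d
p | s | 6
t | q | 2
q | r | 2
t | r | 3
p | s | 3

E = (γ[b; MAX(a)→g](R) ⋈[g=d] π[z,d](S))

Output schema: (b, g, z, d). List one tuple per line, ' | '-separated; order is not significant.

Subexpression sizes:
  R → 6
  γ[b; MAX(a)→g](R) → 5
  S → 5
  π[z,d](S) → 5
  (γ[b; MAX(a)→g](R) ⋈[g=d] π[z,d](S)) → 3

== RESULT ==
b | g | z | d
3 | 6 | s | 6
6 | 6 | s | 6
7 | 6 | s | 6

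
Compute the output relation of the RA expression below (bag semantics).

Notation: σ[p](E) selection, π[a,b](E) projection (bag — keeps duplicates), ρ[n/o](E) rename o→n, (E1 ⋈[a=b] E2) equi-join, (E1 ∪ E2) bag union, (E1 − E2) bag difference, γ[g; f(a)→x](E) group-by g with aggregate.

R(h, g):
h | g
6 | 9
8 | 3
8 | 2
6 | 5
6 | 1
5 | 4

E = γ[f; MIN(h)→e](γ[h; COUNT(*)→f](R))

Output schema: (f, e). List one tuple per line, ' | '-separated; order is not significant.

Subexpression sizes:
  R → 6
  γ[h; COUNT(*)→f](R) → 3
  γ[f; MIN(h)→e](γ[h; COUNT(*)→f](R)) → 3

== RESULT ==
f | e
1 | 5
2 | 8
3 | 6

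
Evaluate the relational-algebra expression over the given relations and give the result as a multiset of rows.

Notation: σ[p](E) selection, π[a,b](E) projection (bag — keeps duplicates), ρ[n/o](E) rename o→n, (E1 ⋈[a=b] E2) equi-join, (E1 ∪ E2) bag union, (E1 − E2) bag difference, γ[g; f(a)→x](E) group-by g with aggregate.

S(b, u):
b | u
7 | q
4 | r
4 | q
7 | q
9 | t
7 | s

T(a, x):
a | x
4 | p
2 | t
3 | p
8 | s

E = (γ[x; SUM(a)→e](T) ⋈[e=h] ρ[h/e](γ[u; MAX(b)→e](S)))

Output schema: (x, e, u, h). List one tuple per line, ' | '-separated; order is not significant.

Row counts bottom-up:
  T → 4
  γ[x; SUM(a)→e](T) → 3
  S → 6
  γ[u; MAX(b)→e](S) → 4
  ρ[h/e](γ[u; MAX(b)→e](S)) → 4
  (γ[x; SUM(a)→e](T) ⋈[e=h] ρ[h/e](γ[u; MAX(b)→e](S))) → 2

== RESULT ==
x | e | u | h
p | 7 | q | 7
p | 7 | s | 7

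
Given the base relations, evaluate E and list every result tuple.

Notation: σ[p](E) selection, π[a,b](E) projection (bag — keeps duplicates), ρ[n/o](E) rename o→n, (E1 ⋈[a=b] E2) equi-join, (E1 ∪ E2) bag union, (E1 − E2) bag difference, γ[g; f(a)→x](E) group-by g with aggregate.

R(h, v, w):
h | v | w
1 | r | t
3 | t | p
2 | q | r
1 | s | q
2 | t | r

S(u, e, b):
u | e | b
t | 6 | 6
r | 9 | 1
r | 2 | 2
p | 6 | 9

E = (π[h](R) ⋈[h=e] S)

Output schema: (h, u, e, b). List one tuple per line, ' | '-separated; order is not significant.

Per-node cardinality:
  R → 5
  π[h](R) → 5
  S → 4
  (π[h](R) ⋈[h=e] S) → 2

== RESULT ==
h | u | e | b
2 | r | 2 | 2
2 | r | 2 | 2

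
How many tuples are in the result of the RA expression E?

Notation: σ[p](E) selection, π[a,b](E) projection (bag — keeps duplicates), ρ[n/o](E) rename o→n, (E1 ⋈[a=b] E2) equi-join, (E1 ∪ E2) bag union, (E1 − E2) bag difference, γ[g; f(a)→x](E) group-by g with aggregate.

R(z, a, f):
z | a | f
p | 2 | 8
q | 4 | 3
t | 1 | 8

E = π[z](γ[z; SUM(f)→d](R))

Row counts bottom-up:
  R → 3
  γ[z; SUM(f)→d](R) → 3
  π[z](γ[z; SUM(f)→d](R)) → 3

|E| = 3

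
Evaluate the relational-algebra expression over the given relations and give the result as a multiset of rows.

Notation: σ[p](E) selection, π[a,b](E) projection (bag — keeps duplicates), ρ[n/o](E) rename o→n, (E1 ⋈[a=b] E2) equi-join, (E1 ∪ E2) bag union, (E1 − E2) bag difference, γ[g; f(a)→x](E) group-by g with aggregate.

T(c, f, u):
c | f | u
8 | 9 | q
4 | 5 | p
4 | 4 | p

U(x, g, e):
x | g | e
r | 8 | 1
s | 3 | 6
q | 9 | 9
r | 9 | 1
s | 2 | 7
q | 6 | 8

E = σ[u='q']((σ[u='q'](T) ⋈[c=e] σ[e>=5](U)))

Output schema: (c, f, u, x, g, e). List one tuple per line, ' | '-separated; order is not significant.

Per-node cardinality:
  T → 3
  σ[u='q'](T) → 1
  U → 6
  σ[e>=5](U) → 4
  (σ[u='q'](T) ⋈[c=e] σ[e>=5](U)) → 1
  σ[u='q']((σ[u='q'](T) ⋈[c=e] σ[e>=5](U))) → 1

== RESULT ==
c | f | u | x | g | e
8 | 9 | q | q | 6 | 8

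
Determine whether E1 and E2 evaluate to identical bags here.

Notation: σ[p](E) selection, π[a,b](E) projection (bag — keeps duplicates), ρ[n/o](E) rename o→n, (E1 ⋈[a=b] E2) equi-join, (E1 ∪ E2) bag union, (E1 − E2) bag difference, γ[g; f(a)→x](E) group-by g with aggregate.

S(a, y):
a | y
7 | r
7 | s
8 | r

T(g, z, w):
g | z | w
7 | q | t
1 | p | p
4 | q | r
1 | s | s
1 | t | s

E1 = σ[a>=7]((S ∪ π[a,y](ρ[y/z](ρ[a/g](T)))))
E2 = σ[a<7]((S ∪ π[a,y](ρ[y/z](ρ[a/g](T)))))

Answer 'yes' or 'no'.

E1 row counts bottom-up:
  S → 3
  T → 5
  ρ[a/g](T) → 5
  ρ[y/z](ρ[a/g](T)) → 5
  π[a,y](ρ[y/z](ρ[a/g](T))) → 5
  (S ∪ π[a,y](ρ[y/z](ρ[a/g](T)))) → 8
  σ[a>=7]((S ∪ π[a,y](ρ[y/z](ρ[a/g](T))))) → 4
E2 row counts bottom-up:
  S → 3
  T → 5
  ρ[a/g](T) → 5
  ρ[y/z](ρ[a/g](T)) → 5
  π[a,y](ρ[y/z](ρ[a/g](T))) → 5
  (S ∪ π[a,y](ρ[y/z](ρ[a/g](T)))) → 8
  σ[a<7]((S ∪ π[a,y](ρ[y/z](ρ[a/g](T))))) → 4

E1 result:
a | y
7 | q
7 | r
7 | s
8 | r
E2 result:
a | y
1 | p
1 | s
1 | t
4 | q
Witness: (7, 's') appears 1× in E1 but 0× in E2.

no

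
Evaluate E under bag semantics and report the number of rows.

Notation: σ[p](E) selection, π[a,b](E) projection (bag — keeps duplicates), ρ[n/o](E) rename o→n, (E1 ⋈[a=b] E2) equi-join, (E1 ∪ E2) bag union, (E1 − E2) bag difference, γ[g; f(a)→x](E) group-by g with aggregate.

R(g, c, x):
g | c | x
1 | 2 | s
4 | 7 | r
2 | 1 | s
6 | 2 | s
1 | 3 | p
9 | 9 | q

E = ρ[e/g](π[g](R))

Per-node cardinality:
  R → 6
  π[g](R) → 6
  ρ[e/g](π[g](R)) → 6

|E| = 6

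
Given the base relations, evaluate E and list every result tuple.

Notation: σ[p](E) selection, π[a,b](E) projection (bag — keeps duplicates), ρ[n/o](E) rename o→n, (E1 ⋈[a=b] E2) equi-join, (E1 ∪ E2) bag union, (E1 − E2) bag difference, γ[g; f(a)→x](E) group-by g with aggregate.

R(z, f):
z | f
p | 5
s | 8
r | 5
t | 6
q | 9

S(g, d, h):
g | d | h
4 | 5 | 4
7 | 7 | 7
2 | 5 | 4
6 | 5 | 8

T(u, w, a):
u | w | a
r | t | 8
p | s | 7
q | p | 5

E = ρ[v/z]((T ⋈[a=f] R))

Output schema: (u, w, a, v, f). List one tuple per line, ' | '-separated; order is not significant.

Subexpression sizes:
  T → 3
  R → 5
  (T ⋈[a=f] R) → 3
  ρ[v/z]((T ⋈[a=f] R)) → 3

== RESULT ==
u | w | a | v | f
q | p | 5 | p | 5
q | p | 5 | r | 5
r | t | 8 | s | 8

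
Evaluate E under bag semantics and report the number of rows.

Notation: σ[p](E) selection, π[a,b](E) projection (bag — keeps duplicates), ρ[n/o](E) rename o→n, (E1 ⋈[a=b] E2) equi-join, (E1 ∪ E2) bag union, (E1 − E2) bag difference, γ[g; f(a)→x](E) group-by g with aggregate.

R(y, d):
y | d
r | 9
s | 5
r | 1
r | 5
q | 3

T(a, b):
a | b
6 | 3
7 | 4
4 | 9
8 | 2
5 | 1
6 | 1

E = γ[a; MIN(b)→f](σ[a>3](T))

Row counts bottom-up:
  T → 6
  σ[a>3](T) → 6
  γ[a; MIN(b)→f](σ[a>3](T)) → 5

|E| = 5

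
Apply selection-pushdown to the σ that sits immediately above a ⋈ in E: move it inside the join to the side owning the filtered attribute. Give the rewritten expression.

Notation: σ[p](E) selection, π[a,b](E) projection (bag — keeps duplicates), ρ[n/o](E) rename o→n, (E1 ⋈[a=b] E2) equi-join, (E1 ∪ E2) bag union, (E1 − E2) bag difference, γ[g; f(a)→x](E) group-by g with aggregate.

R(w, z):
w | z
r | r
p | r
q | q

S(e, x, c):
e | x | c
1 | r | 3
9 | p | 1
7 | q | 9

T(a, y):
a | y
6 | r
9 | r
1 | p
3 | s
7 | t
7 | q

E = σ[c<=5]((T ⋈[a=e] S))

σ filters on c, owned by the right side.
E' = (T ⋈[a=e] σ[c<=5](S))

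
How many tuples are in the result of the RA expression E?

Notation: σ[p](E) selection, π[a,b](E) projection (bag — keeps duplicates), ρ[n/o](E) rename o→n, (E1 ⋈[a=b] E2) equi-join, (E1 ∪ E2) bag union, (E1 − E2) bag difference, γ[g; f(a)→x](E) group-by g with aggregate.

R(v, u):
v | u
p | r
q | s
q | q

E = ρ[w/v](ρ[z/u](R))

Row counts bottom-up:
  R → 3
  ρ[z/u](R) → 3
  ρ[w/v](ρ[z/u](R)) → 3

|E| = 3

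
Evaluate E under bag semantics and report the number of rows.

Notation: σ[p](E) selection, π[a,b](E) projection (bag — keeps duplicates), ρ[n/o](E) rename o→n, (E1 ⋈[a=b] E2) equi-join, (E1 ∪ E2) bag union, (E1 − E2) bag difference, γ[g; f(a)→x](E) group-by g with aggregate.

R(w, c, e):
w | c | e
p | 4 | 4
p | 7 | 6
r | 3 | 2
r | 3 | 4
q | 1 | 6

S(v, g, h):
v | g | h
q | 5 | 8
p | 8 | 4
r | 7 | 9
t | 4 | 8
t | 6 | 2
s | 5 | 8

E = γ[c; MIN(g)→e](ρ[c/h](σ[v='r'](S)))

Subexpression sizes:
  S → 6
  σ[v='r'](S) → 1
  ρ[c/h](σ[v='r'](S)) → 1
  γ[c; MIN(g)→e](ρ[c/h](σ[v='r'](S))) → 1

|E| = 1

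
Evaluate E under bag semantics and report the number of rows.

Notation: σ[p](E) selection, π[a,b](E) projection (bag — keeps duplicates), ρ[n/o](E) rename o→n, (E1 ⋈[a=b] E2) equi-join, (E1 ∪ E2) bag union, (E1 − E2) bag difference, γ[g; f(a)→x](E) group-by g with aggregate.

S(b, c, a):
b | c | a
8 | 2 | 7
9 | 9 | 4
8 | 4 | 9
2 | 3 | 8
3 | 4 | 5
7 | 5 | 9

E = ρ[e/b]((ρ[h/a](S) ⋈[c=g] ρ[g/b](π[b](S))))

Stepwise |·|:
  S → 6
  ρ[h/a](S) → 6
  S → 6
  π[b](S) → 6
  ρ[g/b](π[b](S)) → 6
  (ρ[h/a](S) ⋈[c=g] ρ[g/b](π[b](S))) → 3
  ρ[e/b]((ρ[h/a](S) ⋈[c=g] ρ[g/b](π[b](S)))) → 3

|E| = 3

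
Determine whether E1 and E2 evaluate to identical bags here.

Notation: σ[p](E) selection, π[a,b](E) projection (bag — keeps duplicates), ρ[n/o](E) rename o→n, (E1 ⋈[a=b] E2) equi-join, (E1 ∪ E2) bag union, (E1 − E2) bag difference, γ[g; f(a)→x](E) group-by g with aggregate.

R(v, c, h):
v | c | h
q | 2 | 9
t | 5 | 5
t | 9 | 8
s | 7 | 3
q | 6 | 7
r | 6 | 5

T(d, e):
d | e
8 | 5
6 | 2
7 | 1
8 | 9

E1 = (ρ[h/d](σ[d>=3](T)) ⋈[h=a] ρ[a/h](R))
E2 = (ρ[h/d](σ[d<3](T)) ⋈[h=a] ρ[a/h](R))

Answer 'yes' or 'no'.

E1 per-node cardinality:
  T → 4
  σ[d>=3](T) → 4
  ρ[h/d](σ[d>=3](T)) → 4
  R → 6
  ρ[a/h](R) → 6
  (ρ[h/d](σ[d>=3](T)) ⋈[h=a] ρ[a/h](R)) → 3
E2 per-node cardinality:
  T → 4
  σ[d<3](T) → 0
  ρ[h/d](σ[d<3](T)) → 0
  R → 6
  ρ[a/h](R) → 6
  (ρ[h/d](σ[d<3](T)) ⋈[h=a] ρ[a/h](R)) → 0

E1 result:
h | e | v | c | a
7 | 1 | q | 6 | 7
8 | 5 | t | 9 | 8
8 | 9 | t | 9 | 8
E2 result:
h | e | v | c | a
(0 rows)
Witness: (8, 5, 't', 9, 8) appears 1× in E1 but 0× in E2.

no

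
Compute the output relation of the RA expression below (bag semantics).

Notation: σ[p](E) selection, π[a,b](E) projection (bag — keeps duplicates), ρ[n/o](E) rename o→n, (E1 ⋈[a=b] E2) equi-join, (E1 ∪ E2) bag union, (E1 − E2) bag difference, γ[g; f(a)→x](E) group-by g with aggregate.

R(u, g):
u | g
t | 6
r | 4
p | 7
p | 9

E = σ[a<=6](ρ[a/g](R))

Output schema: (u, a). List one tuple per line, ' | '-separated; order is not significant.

Row counts bottom-up:
  R → 4
  ρ[a/g](R) → 4
  σ[a<=6](ρ[a/g](R)) → 2

== RESULT ==
u | a
r | 4
t | 6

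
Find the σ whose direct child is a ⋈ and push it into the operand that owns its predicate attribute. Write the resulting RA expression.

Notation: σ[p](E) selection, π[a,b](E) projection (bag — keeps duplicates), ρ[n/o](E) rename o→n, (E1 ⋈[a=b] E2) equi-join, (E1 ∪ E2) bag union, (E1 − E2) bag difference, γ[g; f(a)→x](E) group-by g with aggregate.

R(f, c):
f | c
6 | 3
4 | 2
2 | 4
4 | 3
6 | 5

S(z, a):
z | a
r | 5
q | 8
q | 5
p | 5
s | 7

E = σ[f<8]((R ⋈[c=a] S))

σ filters on f, owned by the left side.
E' = (σ[f<8](R) ⋈[c=a] S)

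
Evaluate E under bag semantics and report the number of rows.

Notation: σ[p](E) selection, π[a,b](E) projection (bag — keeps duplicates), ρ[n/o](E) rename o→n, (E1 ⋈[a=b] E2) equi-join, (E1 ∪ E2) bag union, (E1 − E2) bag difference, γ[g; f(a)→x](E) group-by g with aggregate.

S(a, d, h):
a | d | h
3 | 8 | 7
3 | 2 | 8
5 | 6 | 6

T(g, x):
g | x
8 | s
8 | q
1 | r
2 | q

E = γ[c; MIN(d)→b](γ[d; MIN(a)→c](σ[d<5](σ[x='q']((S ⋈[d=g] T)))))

Stepwise |·|:
  S → 3
  T → 4
  (S ⋈[d=g] T) → 3
  σ[x='q']((S ⋈[d=g] T)) → 2
  σ[d<5](σ[x='q']((S ⋈[d=g] T))) → 1
  γ[d; MIN(a)→c](σ[d<5](σ[x='q']((S ⋈[d=g] T)))) → 1
  γ[c; MIN(d)→b](γ[d; MIN(a)→c](σ[d<5](σ[x='q']((S ⋈[d=g] T))))) → 1

|E| = 1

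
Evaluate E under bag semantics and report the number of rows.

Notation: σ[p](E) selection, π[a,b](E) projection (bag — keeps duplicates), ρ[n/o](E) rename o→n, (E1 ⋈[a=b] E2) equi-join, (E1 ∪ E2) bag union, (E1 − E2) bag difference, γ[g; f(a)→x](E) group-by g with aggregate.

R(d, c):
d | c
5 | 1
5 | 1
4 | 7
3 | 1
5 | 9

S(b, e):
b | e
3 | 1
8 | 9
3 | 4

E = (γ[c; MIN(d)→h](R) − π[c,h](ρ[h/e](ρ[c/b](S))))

Stepwise |·|:
  R → 5
  γ[c; MIN(d)→h](R) → 3
  S → 3
  ρ[c/b](S) → 3
  ρ[h/e](ρ[c/b](S)) → 3
  π[c,h](ρ[h/e](ρ[c/b](S))) → 3
  (γ[c; MIN(d)→h](R) − π[c,h](ρ[h/e](ρ[c/b](S)))) → 3

|E| = 3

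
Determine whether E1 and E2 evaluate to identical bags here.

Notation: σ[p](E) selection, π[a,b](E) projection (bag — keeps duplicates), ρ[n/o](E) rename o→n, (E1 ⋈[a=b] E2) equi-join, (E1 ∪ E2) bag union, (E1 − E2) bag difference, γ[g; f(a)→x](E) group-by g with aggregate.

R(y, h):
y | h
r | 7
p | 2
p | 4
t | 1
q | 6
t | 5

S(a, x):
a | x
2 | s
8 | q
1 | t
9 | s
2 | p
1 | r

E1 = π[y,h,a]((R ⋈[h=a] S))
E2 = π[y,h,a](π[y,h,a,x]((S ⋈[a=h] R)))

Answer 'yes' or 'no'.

E1 stepwise |·|:
  R → 6
  S → 6
  (R ⋈[h=a] S) → 4
  π[y,h,a]((R ⋈[h=a] S)) → 4
E2 stepwise |·|:
  S → 6
  R → 6
  (S ⋈[a=h] R) → 4
  π[y,h,a,x]((S ⋈[a=h] R)) → 4
  π[y,h,a](π[y,h,a,x]((S ⋈[a=h] R))) → 4

E1 and E2 produce the same multiset:
y | h | a
p | 2 | 2
p | 2 | 2
t | 1 | 1
t | 1 | 1

yes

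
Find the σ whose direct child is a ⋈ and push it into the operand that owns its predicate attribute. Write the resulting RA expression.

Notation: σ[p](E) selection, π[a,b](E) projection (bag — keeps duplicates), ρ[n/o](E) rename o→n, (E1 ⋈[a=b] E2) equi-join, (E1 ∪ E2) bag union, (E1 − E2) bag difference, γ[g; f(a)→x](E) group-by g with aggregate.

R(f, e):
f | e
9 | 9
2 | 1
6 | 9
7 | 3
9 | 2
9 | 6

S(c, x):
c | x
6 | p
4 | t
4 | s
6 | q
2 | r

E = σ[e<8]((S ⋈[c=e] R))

σ filters on e, owned by the right side.
E' = (S ⋈[c=e] σ[e<8](R))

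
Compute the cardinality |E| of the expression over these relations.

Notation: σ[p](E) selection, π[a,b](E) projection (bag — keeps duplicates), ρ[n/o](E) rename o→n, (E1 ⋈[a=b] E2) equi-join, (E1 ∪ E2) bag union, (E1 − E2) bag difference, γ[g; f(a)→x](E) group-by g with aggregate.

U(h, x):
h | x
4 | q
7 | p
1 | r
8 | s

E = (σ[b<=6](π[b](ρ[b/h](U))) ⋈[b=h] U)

Subexpression sizes:
  U → 4
  ρ[b/h](U) → 4
  π[b](ρ[b/h](U)) → 4
  σ[b<=6](π[b](ρ[b/h](U))) → 2
  U → 4
  (σ[b<=6](π[b](ρ[b/h](U))) ⋈[b=h] U) → 2

|E| = 2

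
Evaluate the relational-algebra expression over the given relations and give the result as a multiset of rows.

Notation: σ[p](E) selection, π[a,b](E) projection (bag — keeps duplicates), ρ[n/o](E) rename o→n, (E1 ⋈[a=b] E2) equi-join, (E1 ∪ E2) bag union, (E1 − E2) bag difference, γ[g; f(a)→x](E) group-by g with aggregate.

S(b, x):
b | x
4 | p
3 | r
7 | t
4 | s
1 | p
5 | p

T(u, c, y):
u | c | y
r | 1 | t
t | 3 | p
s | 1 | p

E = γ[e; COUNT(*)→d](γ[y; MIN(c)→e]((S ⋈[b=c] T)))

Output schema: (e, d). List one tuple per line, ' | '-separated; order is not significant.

Subexpression sizes:
  S → 6
  T → 3
  (S ⋈[b=c] T) → 3
  γ[y; MIN(c)→e]((S ⋈[b=c] T)) → 2
  γ[e; COUNT(*)→d](γ[y; MIN(c)→e]((S ⋈[b=c] T))) → 1

== RESULT ==
e | d
1 | 2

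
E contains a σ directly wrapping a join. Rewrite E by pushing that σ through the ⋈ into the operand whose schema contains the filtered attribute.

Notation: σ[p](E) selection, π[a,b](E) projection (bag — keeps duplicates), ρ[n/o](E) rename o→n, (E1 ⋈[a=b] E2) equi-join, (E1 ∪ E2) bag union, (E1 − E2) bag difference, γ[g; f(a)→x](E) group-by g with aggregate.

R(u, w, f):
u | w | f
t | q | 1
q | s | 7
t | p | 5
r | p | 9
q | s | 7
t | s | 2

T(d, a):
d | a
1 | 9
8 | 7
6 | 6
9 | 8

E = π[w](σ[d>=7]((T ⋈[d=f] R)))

σ filters on d, owned by the left side.
E' = π[w]((σ[d>=7](T) ⋈[d=f] R))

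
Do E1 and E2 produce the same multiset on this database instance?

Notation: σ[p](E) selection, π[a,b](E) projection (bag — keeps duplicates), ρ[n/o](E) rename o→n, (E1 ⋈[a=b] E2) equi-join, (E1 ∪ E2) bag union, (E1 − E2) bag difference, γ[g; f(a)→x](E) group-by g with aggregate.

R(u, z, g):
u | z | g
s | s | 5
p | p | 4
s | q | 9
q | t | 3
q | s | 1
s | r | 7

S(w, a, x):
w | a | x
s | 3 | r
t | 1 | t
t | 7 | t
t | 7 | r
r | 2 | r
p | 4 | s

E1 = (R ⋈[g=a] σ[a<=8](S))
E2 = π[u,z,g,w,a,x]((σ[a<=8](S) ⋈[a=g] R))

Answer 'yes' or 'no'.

E1 per-node cardinality:
  R → 6
  S → 6
  σ[a<=8](S) → 6
  (R ⋈[g=a] σ[a<=8](S)) → 5
E2 per-node cardinality:
  S → 6
  σ[a<=8](S) → 6
  R → 6
  (σ[a<=8](S) ⋈[a=g] R) → 5
  π[u,z,g,w,a,x]((σ[a<=8](S) ⋈[a=g] R)) → 5

E1 and E2 produce the same multiset:
u | z | g | w | a | x
p | p | 4 | p | 4 | s
q | s | 1 | t | 1 | t
q | t | 3 | s | 3 | r
s | r | 7 | t | 7 | r
s | r | 7 | t | 7 | t

yes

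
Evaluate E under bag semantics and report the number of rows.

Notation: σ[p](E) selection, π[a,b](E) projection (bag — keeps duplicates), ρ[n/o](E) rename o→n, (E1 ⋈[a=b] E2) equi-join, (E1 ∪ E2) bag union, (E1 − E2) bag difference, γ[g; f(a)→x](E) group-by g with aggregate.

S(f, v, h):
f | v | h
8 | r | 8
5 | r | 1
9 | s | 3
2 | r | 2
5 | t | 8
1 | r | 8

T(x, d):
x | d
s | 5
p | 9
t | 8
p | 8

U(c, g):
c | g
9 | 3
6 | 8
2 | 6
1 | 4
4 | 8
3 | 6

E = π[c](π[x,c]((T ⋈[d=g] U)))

Subexpression sizes:
  T → 4
  U → 6
  (T ⋈[d=g] U) → 4
  π[x,c]((T ⋈[d=g] U)) → 4
  π[c](π[x,c]((T ⋈[d=g] U))) → 4

|E| = 4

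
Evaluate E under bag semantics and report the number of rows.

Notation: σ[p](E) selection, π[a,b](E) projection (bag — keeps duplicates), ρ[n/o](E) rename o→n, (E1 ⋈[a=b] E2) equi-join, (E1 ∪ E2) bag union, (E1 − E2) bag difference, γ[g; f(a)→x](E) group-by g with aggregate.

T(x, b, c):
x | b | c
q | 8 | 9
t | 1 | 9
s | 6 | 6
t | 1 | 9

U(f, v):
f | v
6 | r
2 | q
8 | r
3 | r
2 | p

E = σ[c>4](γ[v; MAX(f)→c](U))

Per-node cardinality:
  U → 5
  γ[v; MAX(f)→c](U) → 3
  σ[c>4](γ[v; MAX(f)→c](U)) → 1

|E| = 1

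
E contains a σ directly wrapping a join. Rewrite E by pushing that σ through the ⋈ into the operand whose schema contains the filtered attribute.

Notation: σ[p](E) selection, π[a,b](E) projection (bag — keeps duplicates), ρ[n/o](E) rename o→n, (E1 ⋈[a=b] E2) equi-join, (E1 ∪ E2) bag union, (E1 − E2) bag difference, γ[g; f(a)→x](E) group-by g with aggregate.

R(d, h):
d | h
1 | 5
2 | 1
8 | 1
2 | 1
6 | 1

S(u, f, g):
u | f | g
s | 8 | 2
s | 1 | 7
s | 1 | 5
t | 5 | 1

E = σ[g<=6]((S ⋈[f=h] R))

σ filters on g, owned by the left side.
E' = (σ[g<=6](S) ⋈[f=h] R)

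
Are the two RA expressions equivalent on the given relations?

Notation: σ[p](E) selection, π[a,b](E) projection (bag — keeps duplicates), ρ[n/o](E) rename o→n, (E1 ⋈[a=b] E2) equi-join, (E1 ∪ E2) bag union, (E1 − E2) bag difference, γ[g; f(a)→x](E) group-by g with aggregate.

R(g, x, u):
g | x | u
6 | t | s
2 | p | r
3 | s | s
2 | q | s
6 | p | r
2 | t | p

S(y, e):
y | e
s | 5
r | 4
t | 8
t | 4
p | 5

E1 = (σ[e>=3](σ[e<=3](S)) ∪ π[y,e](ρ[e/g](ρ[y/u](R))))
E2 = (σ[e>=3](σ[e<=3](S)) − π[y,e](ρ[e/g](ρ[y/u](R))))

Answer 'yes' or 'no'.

E1 stepwise |·|:
  S → 5
  σ[e<=3](S) → 0
  σ[e>=3](σ[e<=3](S)) → 0
  R → 6
  ρ[y/u](R) → 6
  ρ[e/g](ρ[y/u](R)) → 6
  π[y,e](ρ[e/g](ρ[y/u](R))) → 6
  (σ[e>=3](σ[e<=3](S)) ∪ π[y,e](ρ[e/g](ρ[y/u](R)))) → 6
E2 stepwise |·|:
  S → 5
  σ[e<=3](S) → 0
  σ[e>=3](σ[e<=3](S)) → 0
  R → 6
  ρ[y/u](R) → 6
  ρ[e/g](ρ[y/u](R)) → 6
  π[y,e](ρ[e/g](ρ[y/u](R))) → 6
  (σ[e>=3](σ[e<=3](S)) − π[y,e](ρ[e/g](ρ[y/u](R)))) → 0

E1 result:
y | e
p | 2
r | 2
r | 6
s | 2
s | 3
s | 6
E2 result:
y | e
(0 rows)
Witness: ('r', 2) appears 1× in E1 but 0× in E2.

no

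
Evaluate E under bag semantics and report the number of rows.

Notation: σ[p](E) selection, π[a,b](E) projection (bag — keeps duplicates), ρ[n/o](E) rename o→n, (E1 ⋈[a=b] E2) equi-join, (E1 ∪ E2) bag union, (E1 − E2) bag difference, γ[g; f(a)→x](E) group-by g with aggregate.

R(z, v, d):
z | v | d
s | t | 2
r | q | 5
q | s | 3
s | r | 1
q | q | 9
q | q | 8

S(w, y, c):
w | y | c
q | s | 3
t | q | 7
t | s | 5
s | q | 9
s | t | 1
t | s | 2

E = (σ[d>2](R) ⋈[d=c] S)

Row counts bottom-up:
  R → 6
  σ[d>2](R) → 4
  S → 6
  (σ[d>2](R) ⋈[d=c] S) → 3

|E| = 3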